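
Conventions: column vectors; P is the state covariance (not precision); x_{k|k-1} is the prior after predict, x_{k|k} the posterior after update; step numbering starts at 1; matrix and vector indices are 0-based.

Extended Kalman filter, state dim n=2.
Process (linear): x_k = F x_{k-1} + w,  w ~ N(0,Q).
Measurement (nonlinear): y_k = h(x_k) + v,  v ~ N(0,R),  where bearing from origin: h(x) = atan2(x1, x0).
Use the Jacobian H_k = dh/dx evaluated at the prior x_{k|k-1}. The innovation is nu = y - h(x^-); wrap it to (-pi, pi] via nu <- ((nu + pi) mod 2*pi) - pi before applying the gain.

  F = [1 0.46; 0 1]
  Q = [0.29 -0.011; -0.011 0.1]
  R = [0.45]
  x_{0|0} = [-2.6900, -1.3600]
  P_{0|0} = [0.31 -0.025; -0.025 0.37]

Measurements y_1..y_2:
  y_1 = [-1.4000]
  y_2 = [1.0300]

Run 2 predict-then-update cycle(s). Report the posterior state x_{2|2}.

x_post = [-4.1537, -1.1993]

step 1: x^-=[-3.3156, -1.3600]  P^-=[0.6553 0.1342; 0.1342 0.4700]  H_jac=[0.1059 -0.2582]  S=[0.4813]  K=[0.0722; -0.2226]  nu=[1.3523]  x^+=[-3.2180, -1.6610]  P^+=[0.6528 0.1419; 0.1419 0.4462]
step 2: x^-=[-3.9820, -1.6610]  P^-=[1.1678 0.3362; 0.3362 0.5462]  H_jac=[0.0892 -0.2139]  S=[0.4715]  K=[0.0685; -0.1842]  nu=[-2.5068]  x^+=[-4.1537, -1.1993]  P^+=[1.1656 0.3421; 0.3421 0.5302]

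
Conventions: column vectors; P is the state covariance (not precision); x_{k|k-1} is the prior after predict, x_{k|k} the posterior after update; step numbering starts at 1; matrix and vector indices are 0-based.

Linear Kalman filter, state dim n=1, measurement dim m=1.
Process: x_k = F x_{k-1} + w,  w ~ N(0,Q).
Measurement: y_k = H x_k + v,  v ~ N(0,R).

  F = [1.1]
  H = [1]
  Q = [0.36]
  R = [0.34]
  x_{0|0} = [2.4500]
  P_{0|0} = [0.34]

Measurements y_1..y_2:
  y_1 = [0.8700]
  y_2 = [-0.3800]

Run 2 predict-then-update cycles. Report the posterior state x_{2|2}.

x_post = [0.2931]

step 1: x^-=[2.6950]  P^-=[0.7714]  S=[1.1114]  K=[0.6941]  nu=[-1.8250]  x^+=[1.4283]  P^+=[0.2360]
step 2: x^-=[1.5711]  P^-=[0.6455]  S=[0.9855]  K=[0.6550]  nu=[-1.9511]  x^+=[0.2931]  P^+=[0.2227]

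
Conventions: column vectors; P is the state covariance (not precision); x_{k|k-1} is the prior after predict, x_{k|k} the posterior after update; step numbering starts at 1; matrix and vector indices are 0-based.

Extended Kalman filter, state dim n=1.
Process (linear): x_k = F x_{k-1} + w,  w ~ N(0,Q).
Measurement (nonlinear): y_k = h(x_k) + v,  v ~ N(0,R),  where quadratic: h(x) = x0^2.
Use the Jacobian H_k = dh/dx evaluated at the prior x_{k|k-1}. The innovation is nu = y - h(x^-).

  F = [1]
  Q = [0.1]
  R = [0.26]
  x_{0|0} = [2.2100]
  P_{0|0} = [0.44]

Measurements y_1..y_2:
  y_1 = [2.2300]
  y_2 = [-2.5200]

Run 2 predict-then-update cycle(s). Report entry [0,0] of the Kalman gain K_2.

K[0,0] = 0.2528

step 1: x^-=[2.2100]  P^-=[0.5400]  H_jac=[4.4200]  S=[10.8097]  K=[0.2208]  nu=[-2.6541]  x^+=[1.6240]  P^+=[0.0130]
step 2: x^-=[1.6240]  P^-=[0.1130]  H_jac=[3.2479]  S=[1.4519]  K=[0.2528]  nu=[-5.1573]  x^+=[0.3204]  P^+=[0.0202]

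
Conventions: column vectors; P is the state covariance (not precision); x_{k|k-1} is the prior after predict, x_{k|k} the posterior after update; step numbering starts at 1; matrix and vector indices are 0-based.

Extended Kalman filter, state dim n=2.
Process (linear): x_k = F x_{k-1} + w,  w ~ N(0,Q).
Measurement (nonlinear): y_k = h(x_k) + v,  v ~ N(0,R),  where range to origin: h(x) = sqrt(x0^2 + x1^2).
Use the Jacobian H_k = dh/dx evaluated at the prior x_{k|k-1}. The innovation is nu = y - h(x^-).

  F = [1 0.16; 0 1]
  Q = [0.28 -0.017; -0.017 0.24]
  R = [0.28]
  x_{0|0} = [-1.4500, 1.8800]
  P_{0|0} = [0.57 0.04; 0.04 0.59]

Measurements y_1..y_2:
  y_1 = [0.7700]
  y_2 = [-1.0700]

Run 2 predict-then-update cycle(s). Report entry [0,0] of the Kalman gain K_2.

step 1: x^-=[-1.1492, 1.8800]  P^-=[0.8779 0.1174; 0.1174 0.8300]  H_jac=[-0.5216 0.8532]  S=[1.0185]  K=[-0.3512; 0.6352]  nu=[-1.4334]  x^+=[-0.6458, 0.9695]  P^+=[0.7523 0.3446; 0.3446 0.4191]
step 2: x^-=[-0.4907, 0.9695]  P^-=[1.1533 0.3947; 0.3947 0.6591]  H_jac=[-0.4515 0.8922]  S=[0.7218]  K=[-0.2336; 0.5678]  nu=[-2.1566]  x^+=[0.0131, -0.2550]  P^+=[1.1139 0.4904; 0.4904 0.4264]

K[0,0] = -0.2336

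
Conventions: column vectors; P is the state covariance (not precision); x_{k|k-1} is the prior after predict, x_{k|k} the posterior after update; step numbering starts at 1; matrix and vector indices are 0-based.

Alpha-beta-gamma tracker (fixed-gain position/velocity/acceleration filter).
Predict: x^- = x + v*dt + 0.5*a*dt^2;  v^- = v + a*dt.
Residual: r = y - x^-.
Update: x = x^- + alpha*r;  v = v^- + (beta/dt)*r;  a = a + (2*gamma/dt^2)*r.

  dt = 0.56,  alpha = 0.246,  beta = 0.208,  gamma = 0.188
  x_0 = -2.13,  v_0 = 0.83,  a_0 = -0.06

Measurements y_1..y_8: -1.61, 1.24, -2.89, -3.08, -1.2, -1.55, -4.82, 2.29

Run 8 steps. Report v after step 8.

step 1: x_pred=-1.6746  r=0.0646  x^+=-1.6587  v^+=0.8204  a^+=0.0175
step 2: x_pred=-1.1966  r=2.4366  x^+=-0.5972  v^+=1.7352  a^+=2.9388
step 3: x_pred=0.8354  r=-3.7254  x^+=-0.0811  v^+=1.9972  a^+=-1.5278
step 4: x_pred=0.7978  r=-3.8778  x^+=-0.1561  v^+=-0.2987  a^+=-6.1772
step 5: x_pred=-1.2920  r=0.0920  x^+=-1.2693  v^+=-3.7237  a^+=-6.0669
step 6: x_pred=-4.3059  r=2.7559  x^+=-3.6280  v^+=-6.0976  a^+=-2.7626
step 7: x_pred=-7.4758  r=2.6558  x^+=-6.8225  v^+=-6.6582  a^+=0.4216
step 8: x_pred=-10.4850  r=12.7750  x^+=-7.3423  v^+=-1.6771  a^+=15.7385

v_post = -1.6771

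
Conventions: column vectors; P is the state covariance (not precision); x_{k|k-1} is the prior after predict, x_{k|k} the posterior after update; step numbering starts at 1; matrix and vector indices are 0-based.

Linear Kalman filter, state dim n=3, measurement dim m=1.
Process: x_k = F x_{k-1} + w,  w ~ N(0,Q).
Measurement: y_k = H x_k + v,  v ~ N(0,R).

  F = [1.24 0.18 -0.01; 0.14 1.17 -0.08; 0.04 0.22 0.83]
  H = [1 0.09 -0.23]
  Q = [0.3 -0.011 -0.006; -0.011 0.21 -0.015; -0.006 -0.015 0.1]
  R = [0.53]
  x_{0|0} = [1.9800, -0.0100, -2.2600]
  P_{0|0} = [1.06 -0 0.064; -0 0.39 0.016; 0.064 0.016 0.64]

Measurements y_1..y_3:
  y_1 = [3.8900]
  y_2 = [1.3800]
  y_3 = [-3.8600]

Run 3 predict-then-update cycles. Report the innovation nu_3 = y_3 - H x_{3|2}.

step 1: x^-=[2.4760, 0.4463, -1.7988]  P^-=[1.9409 0.2488 0.1249; 0.2488 0.7643 0.0713; 0.1249 0.0713 0.5716]  S=[2.4917]  K=[0.7764; 0.1209; -0.0001]  nu=[0.9601]  x^+=[3.2214, 0.5624, -1.7989]  P^+=[0.4389 0.0150 0.1250; 0.0150 0.7279 0.0713; 0.1250 0.0713 0.5716]
step 2: x^-=[4.1138, 1.2529, -1.2405]  P^-=[1.0018 0.2266 0.1832; 0.2266 1.2074 0.2202; 0.1832 0.2202 0.5643]  S=[1.5189]  K=[0.6453; 0.1874; 0.0482]  nu=[-3.1319]  x^+=[2.0929, 0.6660, -1.3914]  P^+=[0.3694 0.0429 0.1359; 0.0429 1.1541 0.2065; 0.1359 0.2065 0.5608]
step 3: x^-=[2.7290, 1.1835, -0.9246]  P^-=[0.9205 0.3409 0.2356; 0.3409 1.7731 0.4624; 0.2356 0.4624 0.6279]  S=[1.4319]  K=[0.6264; 0.2753; 0.0928]  nu=[-6.9081]  x^+=[-1.5984, -0.7180, -1.5654]  P^+=[0.3586 0.0940 0.1524; 0.0940 1.6646 0.4259; 0.1524 0.4259 0.6156]

innov = [-6.9081]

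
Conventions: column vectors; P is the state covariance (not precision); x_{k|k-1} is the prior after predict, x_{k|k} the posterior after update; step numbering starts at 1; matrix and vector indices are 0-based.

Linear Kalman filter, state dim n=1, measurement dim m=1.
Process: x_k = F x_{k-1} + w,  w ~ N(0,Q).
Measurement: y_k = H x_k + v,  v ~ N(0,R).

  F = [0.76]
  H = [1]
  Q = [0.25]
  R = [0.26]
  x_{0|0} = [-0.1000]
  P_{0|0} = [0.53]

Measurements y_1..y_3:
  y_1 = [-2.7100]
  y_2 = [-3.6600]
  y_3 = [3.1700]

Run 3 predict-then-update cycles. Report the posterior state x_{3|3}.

x_post = [0.8903]

step 1: x^-=[-0.0760]  P^-=[0.5561]  S=[0.8161]  K=[0.6814]  nu=[-2.6340]  x^+=[-1.8709]  P^+=[0.1772]
step 2: x^-=[-1.4219]  P^-=[0.3523]  S=[0.6123]  K=[0.5754]  nu=[-2.2381]  x^+=[-2.7097]  P^+=[0.1496]
step 3: x^-=[-2.0594]  P^-=[0.3364]  S=[0.5964]  K=[0.5641]  nu=[5.2294]  x^+=[0.8903]  P^+=[0.1467]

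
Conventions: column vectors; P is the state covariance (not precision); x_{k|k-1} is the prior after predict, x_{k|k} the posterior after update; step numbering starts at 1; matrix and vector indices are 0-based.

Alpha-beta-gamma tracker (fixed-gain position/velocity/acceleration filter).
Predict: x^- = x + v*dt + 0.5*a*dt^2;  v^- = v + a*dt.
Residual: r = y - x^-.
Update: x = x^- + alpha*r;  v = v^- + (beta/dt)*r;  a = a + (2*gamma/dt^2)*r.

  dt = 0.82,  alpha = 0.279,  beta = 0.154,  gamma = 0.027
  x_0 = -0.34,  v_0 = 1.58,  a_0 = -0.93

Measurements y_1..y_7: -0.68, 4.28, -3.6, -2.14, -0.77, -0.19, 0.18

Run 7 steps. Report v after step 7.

v_post = -1.7917

step 1: x_pred=0.6429  r=-1.3229  x^+=0.2738  v^+=0.5689  a^+=-1.0362
step 2: x_pred=0.3920  r=3.8880  x^+=1.4767  v^+=0.4494  a^+=-0.7240
step 3: x_pred=1.6019  r=-5.2019  x^+=0.1505  v^+=-1.1212  a^+=-1.1418
step 4: x_pred=-1.1527  r=-0.9873  x^+=-1.4282  v^+=-2.2429  a^+=-1.2210
step 5: x_pred=-3.6778  r=2.9078  x^+=-2.8665  v^+=-2.6980  a^+=-0.9875
step 6: x_pred=-5.4109  r=5.2209  x^+=-3.9543  v^+=-2.5273  a^+=-0.5682
step 7: x_pred=-6.2177  r=6.3977  x^+=-4.4327  v^+=-1.7917  a^+=-0.0544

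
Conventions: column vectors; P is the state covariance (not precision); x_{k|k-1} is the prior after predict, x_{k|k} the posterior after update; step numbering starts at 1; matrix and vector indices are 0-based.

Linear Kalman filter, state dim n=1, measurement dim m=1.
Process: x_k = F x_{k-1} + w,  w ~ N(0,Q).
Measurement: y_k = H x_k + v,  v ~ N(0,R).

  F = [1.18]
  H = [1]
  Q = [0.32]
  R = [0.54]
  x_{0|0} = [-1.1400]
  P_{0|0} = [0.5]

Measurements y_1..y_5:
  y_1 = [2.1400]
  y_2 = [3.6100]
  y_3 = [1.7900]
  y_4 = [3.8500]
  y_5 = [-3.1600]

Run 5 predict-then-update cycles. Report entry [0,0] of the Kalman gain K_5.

K[0,0] = 0.5847

step 1: x^-=[-1.3452]  P^-=[1.0162]  S=[1.5562]  K=[0.6530]  nu=[3.4852]  x^+=[0.9306]  P^+=[0.3526]
step 2: x^-=[1.0982]  P^-=[0.8110]  S=[1.3510]  K=[0.6003]  nu=[2.5118]  x^+=[2.6060]  P^+=[0.3242]
step 3: x^-=[3.0751]  P^-=[0.7714]  S=[1.3114]  K=[0.5882]  nu=[-1.2851]  x^+=[2.3192]  P^+=[0.3176]
step 4: x^-=[2.7366]  P^-=[0.7623]  S=[1.3023]  K=[0.5853]  nu=[1.1134]  x^+=[3.3883]  P^+=[0.3161]
step 5: x^-=[3.9982]  P^-=[0.7601]  S=[1.3001]  K=[0.5847]  nu=[-7.1582]  x^+=[-0.1868]  P^+=[0.3157]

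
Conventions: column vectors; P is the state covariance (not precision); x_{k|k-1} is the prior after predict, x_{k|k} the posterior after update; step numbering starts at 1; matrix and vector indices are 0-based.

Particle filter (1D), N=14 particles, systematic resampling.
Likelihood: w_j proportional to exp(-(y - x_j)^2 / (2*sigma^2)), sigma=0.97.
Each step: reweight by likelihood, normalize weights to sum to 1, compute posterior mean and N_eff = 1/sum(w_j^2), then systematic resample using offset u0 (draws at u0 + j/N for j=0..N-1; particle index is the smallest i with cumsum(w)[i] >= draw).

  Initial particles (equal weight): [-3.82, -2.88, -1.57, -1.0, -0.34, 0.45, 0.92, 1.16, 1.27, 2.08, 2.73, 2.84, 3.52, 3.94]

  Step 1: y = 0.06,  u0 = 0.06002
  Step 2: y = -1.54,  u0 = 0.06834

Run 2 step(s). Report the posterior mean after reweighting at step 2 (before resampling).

post_mean = -0.5204

step 1: w=[0.0001, 0.0023, 0.0546, 0.1234, 0.2059, 0.2068, 0.1513, 0.1178, 0.1030, 0.0256, 0.0051, 0.0037, 0.0004, 0.0001]  mean=0.2931  Neff=6.6033  idx=[3, 3, 4, 4, 4, 5, 5, 5, 6, 6, 7, 7, 8, 9]
step 2: w=[0.2371, 0.2371, 0.1288, 0.1288, 0.1288, 0.0338, 0.0338, 0.0338, 0.0111, 0.0111, 0.0058, 0.0058, 0.0042, 0.0003]  mean=-0.5204  Neff=6.0259  idx=[0, 0, 0, 1, 1, 1, 2, 2, 3, 3, 4, 4, 6, 12]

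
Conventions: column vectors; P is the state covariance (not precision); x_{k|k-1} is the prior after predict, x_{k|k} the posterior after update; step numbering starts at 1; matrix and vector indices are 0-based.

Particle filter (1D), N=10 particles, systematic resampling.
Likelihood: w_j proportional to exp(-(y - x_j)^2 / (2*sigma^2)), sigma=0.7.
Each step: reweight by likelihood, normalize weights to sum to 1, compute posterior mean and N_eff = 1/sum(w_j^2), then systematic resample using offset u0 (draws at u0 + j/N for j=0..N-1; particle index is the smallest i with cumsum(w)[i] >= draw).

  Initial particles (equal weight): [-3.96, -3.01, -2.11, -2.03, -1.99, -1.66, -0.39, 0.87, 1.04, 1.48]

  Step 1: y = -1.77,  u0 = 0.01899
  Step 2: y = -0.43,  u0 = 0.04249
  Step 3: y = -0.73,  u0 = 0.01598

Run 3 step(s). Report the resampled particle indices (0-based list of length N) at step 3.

resampled_idx = [0, 1, 3, 4, 6, 6, 7, 8, 8, 9]

step 1: w=[0.0018, 0.0505, 0.2156, 0.2264, 0.2309, 0.2396, 0.0348, 0.0002, 0.0001, 0.0000]  mean=-1.9446  Neff=4.7107  idx=[1, 2, 2, 3, 3, 4, 4, 4, 5, 5]
step 2: w=[0.0012, 0.0599, 0.0599, 0.0782, 0.0782, 0.0890, 0.0890, 0.0890, 0.2278, 0.2278]  mean=-1.8615  Neff=6.8055  idx=[1, 3, 4, 5, 6, 7, 8, 8, 9, 9]
step 3: w=[0.0521, 0.0649, 0.0649, 0.0720, 0.0720, 0.0720, 0.1505, 0.1505, 0.1505, 0.1505]  mean=-1.8027  Neff=8.5231  idx=[0, 1, 3, 4, 6, 6, 7, 8, 8, 9]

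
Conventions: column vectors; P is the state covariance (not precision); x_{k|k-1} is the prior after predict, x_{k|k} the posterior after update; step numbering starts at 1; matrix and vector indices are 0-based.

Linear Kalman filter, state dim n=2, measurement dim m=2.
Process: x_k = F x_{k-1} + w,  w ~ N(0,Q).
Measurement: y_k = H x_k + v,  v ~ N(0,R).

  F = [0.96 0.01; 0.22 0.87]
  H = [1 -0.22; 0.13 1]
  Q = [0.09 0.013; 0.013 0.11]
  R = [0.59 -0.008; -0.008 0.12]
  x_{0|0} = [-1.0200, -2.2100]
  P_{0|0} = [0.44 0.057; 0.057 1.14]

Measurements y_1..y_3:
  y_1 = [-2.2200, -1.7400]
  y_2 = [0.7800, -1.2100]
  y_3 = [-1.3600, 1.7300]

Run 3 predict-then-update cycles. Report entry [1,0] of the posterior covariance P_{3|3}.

step 1: x^-=[-1.0013, -2.1471]  P^-=[0.4967 0.1636; 0.1636 1.0160]  S=[1.0639 -0.0080; -0.0080 1.1869]  K=[0.4345 0.1952; -0.0497 0.8736]  nu=[-1.6911, 0.5373]  x^+=[-1.6312, -1.5937]  P^+=[0.2520 -0.0128; -0.0128 0.1069]
step 2: x^-=[-1.5819, -1.7454]  P^-=[0.3220 0.0564; 0.0564 0.1982]  S=[0.8968 0.0451; 0.0451 0.3383]  K=[0.3329 0.2462; -0.0163 0.6097]  nu=[1.9780, 0.7410]  x^+=[-0.7412, -1.3259]  P^+=[0.1948 0.0016; 0.0016 0.0731]
step 3: x^-=[-0.7248, -1.3166]  P^-=[0.2695 0.0561; 0.0561 0.1753]  S=[0.8433 0.0429; 0.0429 0.3145]  K=[0.2922 0.2498; -0.0089 0.5820]  nu=[-0.9249, 3.1408]  x^+=[-0.2104, 0.5195]  P^+=[0.1716 0.0053; 0.0053 0.0692]

P_post[1,0] = 0.0053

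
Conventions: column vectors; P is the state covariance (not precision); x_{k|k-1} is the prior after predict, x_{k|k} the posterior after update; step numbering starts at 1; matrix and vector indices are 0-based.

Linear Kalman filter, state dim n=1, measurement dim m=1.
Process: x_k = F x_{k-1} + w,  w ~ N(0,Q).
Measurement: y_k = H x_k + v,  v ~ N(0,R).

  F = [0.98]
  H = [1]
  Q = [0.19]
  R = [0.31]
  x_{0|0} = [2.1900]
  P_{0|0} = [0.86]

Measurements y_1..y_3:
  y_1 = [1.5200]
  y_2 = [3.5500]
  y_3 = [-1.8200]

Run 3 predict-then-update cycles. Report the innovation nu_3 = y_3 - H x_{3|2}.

innov = [-4.4992]

step 1: x^-=[2.1462]  P^-=[1.0159]  S=[1.3259]  K=[0.7662]  nu=[-0.6262]  x^+=[1.6664]  P^+=[0.2375]
step 2: x^-=[1.6331]  P^-=[0.4181]  S=[0.7281]  K=[0.5742]  nu=[1.9169]  x^+=[2.7339]  P^+=[0.1780]
step 3: x^-=[2.6792]  P^-=[0.3610]  S=[0.6710]  K=[0.5380]  nu=[-4.4992]  x^+=[0.2587]  P^+=[0.1668]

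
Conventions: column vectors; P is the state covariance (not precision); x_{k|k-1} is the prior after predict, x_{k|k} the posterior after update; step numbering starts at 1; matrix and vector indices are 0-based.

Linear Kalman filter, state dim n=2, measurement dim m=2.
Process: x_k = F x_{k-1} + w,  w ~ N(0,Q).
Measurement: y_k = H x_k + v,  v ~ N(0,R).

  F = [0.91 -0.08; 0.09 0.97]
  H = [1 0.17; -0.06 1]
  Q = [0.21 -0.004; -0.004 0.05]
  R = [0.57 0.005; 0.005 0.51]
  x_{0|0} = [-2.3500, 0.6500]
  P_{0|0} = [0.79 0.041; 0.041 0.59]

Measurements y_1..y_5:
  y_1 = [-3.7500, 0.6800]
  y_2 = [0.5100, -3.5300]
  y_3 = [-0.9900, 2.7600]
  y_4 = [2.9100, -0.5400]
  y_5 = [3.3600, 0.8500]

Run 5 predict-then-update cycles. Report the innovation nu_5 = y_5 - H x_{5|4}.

innov = [2.7327, 0.9766]

step 1: x^-=[-2.1905, 0.4190]  P^-=[0.8620 0.0508; 0.0508 0.6187]  S=[1.4672 0.1088; 0.1088 1.1257]  K=[0.5978 -0.0586; 0.0663 0.5405]  nu=[-1.6307, 0.1296]  x^+=[-3.1729, 0.3810]  P^+=[0.3415 -0.0064; -0.0064 0.2756]
step 2: x^-=[-2.9178, 0.0840]  P^-=[0.4955 -0.0030; -0.0030 0.3110]  S=[1.0735 0.0252; 0.0252 0.8231]  K=[0.4624 -0.0539; 0.0376 0.3769]  nu=[3.4135, -3.7891]  x^+=[-1.1352, -1.2156]  P^+=[0.2649 -0.0093; -0.0093 0.1918]
step 3: x^-=[-0.9358, -1.2813]  P^-=[0.4319 -0.0053; -0.0053 0.2310]  S=[1.0068 0.0131; 0.0131 0.7432]  K=[0.4288 -0.0496; 0.0297 0.3107]  nu=[0.1636, 3.9851]  x^+=[-1.0632, -0.0381]  P^+=[0.2456 -0.0084; -0.0084 0.1581]
step 4: x^-=[-0.9645, -0.1326]  P^-=[0.4156 -0.0035; -0.0035 0.1993]  S=[0.9902 0.0105; 0.0105 0.7112]  K=[0.4196 -0.0462; 0.0277 0.2801]  nu=[3.8971, -0.4653]  x^+=[0.6922, -0.1550]  P^+=[0.2401 -0.0070; -0.0070 0.1426]
step 5: x^-=[0.6423, -0.0880]  P^-=[0.4108 -0.0016; -0.0016 0.1849]  S=[0.9856 0.0102; 0.0102 0.6965]  K=[0.4170 -0.0438; 0.0275 0.2651]  nu=[2.7327, 0.9766]  x^+=[1.7390, 0.2462]  P^+=[0.2385 -0.0059; -0.0059 0.1350]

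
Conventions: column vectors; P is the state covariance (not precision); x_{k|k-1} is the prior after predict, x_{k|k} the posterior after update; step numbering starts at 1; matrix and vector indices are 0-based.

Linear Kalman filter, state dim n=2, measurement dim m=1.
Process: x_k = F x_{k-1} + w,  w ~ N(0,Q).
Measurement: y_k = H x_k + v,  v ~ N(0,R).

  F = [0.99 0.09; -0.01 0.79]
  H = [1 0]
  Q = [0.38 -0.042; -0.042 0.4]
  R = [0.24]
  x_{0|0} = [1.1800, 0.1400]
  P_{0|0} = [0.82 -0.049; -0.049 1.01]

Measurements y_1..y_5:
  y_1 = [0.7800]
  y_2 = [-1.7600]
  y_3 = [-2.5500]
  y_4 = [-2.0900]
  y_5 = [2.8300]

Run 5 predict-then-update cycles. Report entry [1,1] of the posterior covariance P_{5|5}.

P_post[1,1] = 1.0546

step 1: x^-=[1.1808, 0.0988]  P^-=[1.1831 -0.0166; -0.0166 1.0312]  S=[1.4231]  K=[0.8314; -0.0117]  nu=[-0.4008]  x^+=[0.8476, 0.1035]  P^+=[0.1995 -0.0028; -0.0028 1.0310]
step 2: x^-=[0.8484, 0.0733]  P^-=[0.5834 0.0271; 0.0271 1.0435]  S=[0.8234]  K=[0.7085; 0.0330]  nu=[-2.6084]  x^+=[-0.9997, -0.0127]  P^+=[0.1700 0.0079; 0.0079 1.0426]
step 3: x^-=[-0.9909, -0.0001]  P^-=[0.5565 0.0366; 0.0366 1.0506]  S=[0.7965]  K=[0.6987; 0.0460]  nu=[-1.5591]  x^+=[-2.0802, -0.0717]  P^+=[0.1677 0.0110; 0.0110 1.0489]
step 4: x^-=[-2.0659, -0.0359]  P^-=[0.5548 0.0395; 0.0395 1.0545]  S=[0.7948]  K=[0.6980; 0.0497]  nu=[-0.0241]  x^+=[-2.0827, -0.0371]  P^+=[0.1675 0.0119; 0.0119 1.0525]
step 5: x^-=[-2.0652, -0.0085]  P^-=[0.5548 0.0405; 0.0405 1.0567]  S=[0.7948]  K=[0.6981; 0.0510]  nu=[4.8952]  x^+=[1.3519, 0.2410]  P^+=[0.1675 0.0122; 0.0122 1.0546]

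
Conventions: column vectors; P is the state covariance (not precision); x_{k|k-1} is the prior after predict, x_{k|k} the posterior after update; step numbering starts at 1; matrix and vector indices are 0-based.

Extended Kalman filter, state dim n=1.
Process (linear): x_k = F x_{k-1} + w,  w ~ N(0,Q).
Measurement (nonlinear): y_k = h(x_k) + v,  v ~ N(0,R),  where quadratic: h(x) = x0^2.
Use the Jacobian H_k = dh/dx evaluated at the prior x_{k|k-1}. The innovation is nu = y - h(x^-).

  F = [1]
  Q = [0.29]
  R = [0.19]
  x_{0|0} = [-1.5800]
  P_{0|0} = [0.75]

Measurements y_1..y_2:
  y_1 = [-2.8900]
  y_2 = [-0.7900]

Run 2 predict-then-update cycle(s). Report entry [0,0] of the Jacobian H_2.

step 1: x^-=[-1.5800]  P^-=[1.0400]  H_jac=[-3.1600]  S=[10.5750]  K=[-0.3108]  nu=[-5.3864]  x^+=[0.0939]  P^+=[0.0187]
step 2: x^-=[0.0939]  P^-=[0.3087]  H_jac=[0.1879]  S=[0.2009]  K=[0.2887]  nu=[-0.7988]  x^+=[-0.1367]  P^+=[0.2919]

H_jac[0,0] = 0.1879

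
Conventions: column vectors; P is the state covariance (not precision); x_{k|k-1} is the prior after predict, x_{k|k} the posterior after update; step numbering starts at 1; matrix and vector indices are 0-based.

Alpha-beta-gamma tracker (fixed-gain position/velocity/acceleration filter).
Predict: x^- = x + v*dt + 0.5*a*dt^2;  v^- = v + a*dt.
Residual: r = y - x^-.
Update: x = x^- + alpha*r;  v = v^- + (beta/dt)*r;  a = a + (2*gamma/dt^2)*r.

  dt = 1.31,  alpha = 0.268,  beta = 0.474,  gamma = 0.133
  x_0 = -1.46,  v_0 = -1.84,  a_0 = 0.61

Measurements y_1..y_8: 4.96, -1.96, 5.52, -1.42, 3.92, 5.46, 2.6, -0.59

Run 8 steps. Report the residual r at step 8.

step 1: x_pred=-3.3470  r=8.3070  x^+=-1.1207  v^+=1.9648  a^+=1.8976
step 2: x_pred=3.0815  r=-5.0415  x^+=1.7303  v^+=2.6265  a^+=1.1162
step 3: x_pred=6.1288  r=-0.6088  x^+=5.9657  v^+=3.8684  a^+=1.0218
step 4: x_pred=11.9100  r=-13.3300  x^+=8.3376  v^+=0.3837  a^+=-1.0444
step 5: x_pred=7.9441  r=-4.0241  x^+=6.8657  v^+=-2.4405  a^+=-1.6681
step 6: x_pred=2.2373  r=3.2227  x^+=3.1010  v^+=-3.4597  a^+=-1.1686
step 7: x_pred=-2.4340  r=5.0340  x^+=-1.0849  v^+=-3.1691  a^+=-0.3883
step 8: x_pred=-5.5696  r=4.9796  x^+=-4.2351  v^+=-1.8761  a^+=0.3835

resid = 4.9796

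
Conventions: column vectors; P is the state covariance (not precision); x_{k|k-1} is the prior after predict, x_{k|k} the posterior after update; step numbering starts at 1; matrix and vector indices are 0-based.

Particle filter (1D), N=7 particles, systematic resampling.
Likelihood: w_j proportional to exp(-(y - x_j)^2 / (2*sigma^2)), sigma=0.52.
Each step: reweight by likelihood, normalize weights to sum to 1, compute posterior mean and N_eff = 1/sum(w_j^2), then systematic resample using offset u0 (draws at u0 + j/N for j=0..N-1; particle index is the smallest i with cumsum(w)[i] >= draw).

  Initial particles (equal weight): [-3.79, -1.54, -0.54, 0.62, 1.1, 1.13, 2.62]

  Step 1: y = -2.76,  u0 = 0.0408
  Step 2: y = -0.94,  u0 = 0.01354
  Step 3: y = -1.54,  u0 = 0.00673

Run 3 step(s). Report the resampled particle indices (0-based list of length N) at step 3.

step 1: w=[0.6876, 0.3119, 0.0005, 0.0000, 0.0000, 0.0000, 0.0000]  mean=-3.0865  Neff=1.7543  idx=[0, 0, 0, 0, 0, 1, 1]
step 2: w=[0.0000, 0.0000, 0.0000, 0.0000, 0.0000, 0.5000, 0.5000]  mean=-1.5400  Neff=2.0000  idx=[5, 5, 5, 5, 6, 6, 6]
step 3: w=[0.1429, 0.1429, 0.1429, 0.1429, 0.1429, 0.1429, 0.1429]  mean=-1.5400  Neff=7.0000  idx=[0, 1, 2, 3, 4, 5, 6]

resampled_idx = [0, 1, 2, 3, 4, 5, 6]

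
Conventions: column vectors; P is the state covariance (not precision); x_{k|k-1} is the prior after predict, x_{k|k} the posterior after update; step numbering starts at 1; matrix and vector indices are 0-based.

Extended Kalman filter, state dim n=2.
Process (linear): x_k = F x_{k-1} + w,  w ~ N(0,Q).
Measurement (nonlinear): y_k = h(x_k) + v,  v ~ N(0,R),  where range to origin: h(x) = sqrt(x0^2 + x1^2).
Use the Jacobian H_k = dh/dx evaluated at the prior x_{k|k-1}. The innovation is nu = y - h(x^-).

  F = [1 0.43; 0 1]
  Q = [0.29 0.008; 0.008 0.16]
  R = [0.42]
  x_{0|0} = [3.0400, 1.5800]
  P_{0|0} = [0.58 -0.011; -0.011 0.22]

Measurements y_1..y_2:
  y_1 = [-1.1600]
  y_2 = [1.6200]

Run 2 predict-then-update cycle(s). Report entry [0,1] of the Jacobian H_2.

step 1: x^-=[3.7194, 1.5800]  P^-=[0.9012 0.0916; 0.0916 0.3800]  H_jac=[0.9204 0.3910]  S=[1.3075]  K=[0.6618; 0.1781]  nu=[-5.2011]  x^+=[0.2773, 0.6536]  P^+=[0.3286 -0.0625; -0.0625 0.3385]
step 2: x^-=[0.5583, 0.6536]  P^-=[0.6274 0.0910; 0.0910 0.4985]  H_jac=[0.6495 0.7603]  S=[1.0628]  K=[0.4485; 0.4123]  nu=[0.7604]  x^+=[0.8994, 0.9671]  P^+=[0.4136 -0.1055; -0.1055 0.3179]

H_jac[0,1] = 0.7603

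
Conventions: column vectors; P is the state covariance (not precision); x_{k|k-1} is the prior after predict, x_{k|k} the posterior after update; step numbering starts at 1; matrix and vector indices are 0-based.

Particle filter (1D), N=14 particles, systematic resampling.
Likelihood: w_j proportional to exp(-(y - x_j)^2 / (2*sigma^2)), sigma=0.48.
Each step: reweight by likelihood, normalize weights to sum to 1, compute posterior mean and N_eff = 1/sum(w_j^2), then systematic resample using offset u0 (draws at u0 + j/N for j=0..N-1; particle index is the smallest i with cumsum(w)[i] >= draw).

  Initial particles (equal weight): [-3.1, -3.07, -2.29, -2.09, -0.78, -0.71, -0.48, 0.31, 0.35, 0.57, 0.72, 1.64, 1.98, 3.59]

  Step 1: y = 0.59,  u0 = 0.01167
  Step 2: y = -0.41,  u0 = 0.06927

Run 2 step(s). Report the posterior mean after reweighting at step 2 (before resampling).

step 1: w=[0.0000, 0.0000, 0.0000, 0.0000, 0.0043, 0.0065, 0.0213, 0.2151, 0.2250, 0.2548, 0.2458, 0.0233, 0.0039, 0.0000]  mean=0.4953  Neff=4.4779  idx=[6, 7, 7, 7, 8, 8, 8, 9, 9, 9, 9, 10, 10, 10]
step 2: w=[0.2823, 0.0926, 0.0926, 0.0926, 0.0815, 0.0815, 0.0815, 0.0355, 0.0355, 0.0355, 0.0355, 0.0179, 0.0179, 0.0179]  mean=0.1557  Neff=7.6160  idx=[0, 0, 0, 1, 1, 2, 3, 4, 4, 5, 6, 8, 10, 13]

post_mean = 0.1557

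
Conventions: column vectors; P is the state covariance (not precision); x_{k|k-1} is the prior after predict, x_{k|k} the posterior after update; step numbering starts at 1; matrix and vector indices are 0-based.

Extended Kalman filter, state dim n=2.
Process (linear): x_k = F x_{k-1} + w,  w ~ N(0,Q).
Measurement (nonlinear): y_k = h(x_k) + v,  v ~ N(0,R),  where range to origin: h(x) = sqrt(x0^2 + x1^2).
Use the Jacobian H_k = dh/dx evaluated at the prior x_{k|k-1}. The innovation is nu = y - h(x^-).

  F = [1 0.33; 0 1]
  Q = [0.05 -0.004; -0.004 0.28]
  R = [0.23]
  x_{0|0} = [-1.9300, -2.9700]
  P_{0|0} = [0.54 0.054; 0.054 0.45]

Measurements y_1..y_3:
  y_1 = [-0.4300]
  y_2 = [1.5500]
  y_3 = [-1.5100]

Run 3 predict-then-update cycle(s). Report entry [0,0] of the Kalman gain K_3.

K[0,0] = -0.2928

step 1: x^-=[-2.9101, -2.9700]  P^-=[0.6746 0.1985; 0.1985 0.7300]  H_jac=[-0.6999 -0.7143]  S=[1.1313]  K=[-0.5427; -0.5837]  nu=[-4.5881]  x^+=[-0.4203, -0.2920]  P^+=[0.3415 -0.1598; -0.1598 0.3446]
step 2: x^-=[-0.5167, -0.2920]  P^-=[0.3235 -0.0501; -0.0501 0.6246]  H_jac=[-0.8706 -0.4921]  S=[0.5834]  K=[-0.4404; -0.4519]  nu=[0.9565]  x^+=[-0.9379, -0.7243]  P^+=[0.2103 -0.1663; -0.1663 0.5054]
step 3: x^-=[-1.1770, -0.7243]  P^-=[0.2056 -0.0035; -0.0035 0.7854]  H_jac=[-0.8516 -0.5241]  S=[0.5918]  K=[-0.2928; -0.6906]  nu=[-2.8920]  x^+=[-0.3300, 1.2728]  P^+=[0.1549 -0.1232; -0.1232 0.5032]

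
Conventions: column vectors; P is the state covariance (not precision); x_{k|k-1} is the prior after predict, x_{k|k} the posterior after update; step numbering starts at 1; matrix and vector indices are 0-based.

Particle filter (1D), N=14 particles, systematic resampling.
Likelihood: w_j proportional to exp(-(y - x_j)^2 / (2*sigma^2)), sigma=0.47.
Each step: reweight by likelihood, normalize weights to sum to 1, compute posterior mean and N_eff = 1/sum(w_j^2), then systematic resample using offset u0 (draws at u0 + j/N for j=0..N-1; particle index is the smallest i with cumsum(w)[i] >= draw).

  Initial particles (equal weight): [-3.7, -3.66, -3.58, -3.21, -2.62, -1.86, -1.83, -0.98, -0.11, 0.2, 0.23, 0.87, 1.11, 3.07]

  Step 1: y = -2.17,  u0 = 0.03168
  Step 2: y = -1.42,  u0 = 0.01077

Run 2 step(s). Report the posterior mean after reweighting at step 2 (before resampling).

post_mean = -1.8579

step 1: w=[0.0021, 0.0028, 0.0047, 0.0367, 0.2683, 0.3414, 0.3267, 0.0172, 0.0000, 0.0000, 0.0000, 0.0000, 0.0000, 0.0000]  mean=-2.1055  Neff=3.3673  idx=[3, 4, 4, 4, 5, 5, 5, 5, 5, 6, 6, 6, 6, 6]
step 2: w=[0.0001, 0.0057, 0.0057, 0.0057, 0.0954, 0.0954, 0.0954, 0.0954, 0.0954, 0.1011, 0.1011, 0.1011, 0.1011, 0.1011]  mean=-1.8579  Neff=10.3331  idx=[2, 4, 5, 6, 6, 7, 8, 9, 9, 10, 11, 11, 12, 13]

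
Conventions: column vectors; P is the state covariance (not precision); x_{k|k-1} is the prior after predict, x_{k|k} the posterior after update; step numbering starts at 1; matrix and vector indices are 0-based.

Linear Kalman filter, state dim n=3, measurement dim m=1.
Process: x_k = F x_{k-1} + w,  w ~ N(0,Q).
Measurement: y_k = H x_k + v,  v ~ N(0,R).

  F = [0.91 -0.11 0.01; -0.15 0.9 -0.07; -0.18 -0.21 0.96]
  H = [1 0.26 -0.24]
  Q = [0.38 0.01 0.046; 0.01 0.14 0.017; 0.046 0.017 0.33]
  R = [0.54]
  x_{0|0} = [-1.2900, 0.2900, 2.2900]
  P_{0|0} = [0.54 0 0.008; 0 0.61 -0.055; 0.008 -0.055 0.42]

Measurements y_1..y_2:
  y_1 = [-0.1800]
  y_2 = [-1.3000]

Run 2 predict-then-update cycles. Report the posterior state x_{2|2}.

x_post = [-0.6171, 0.2474, 2.0874]

step 1: x^-=[-1.1829, 0.2942, 2.3697]  P^-=[0.8349 -0.1258 -0.0114; -0.1258 0.6554 -0.1613; -0.0114 -0.1613 0.7809]  S=[1.4243]  K=[0.5651; 0.0585; -0.1691]  nu=[1.4951]  x^+=[-0.3380, 0.3816, 2.1169]  P^+=[0.3800 -0.1729 0.1246; -0.1729 0.6505 -0.1472; 0.1246 -0.1472 0.7402]
step 2: x^-=[-0.3284, 0.2460, 2.0130]  P^-=[0.7398 -0.2618 0.1600; -0.2618 0.7470 -0.2686; 0.1600 -0.2686 1.0564]  S=[1.2117]  K=[0.5227; -0.0026; -0.1348]  nu=[-0.5525]  x^+=[-0.6171, 0.2474, 2.0874]  P^+=[0.4088 -0.2602 0.2454; -0.2602 0.7470 -0.2690; 0.2454 -0.2690 1.0343]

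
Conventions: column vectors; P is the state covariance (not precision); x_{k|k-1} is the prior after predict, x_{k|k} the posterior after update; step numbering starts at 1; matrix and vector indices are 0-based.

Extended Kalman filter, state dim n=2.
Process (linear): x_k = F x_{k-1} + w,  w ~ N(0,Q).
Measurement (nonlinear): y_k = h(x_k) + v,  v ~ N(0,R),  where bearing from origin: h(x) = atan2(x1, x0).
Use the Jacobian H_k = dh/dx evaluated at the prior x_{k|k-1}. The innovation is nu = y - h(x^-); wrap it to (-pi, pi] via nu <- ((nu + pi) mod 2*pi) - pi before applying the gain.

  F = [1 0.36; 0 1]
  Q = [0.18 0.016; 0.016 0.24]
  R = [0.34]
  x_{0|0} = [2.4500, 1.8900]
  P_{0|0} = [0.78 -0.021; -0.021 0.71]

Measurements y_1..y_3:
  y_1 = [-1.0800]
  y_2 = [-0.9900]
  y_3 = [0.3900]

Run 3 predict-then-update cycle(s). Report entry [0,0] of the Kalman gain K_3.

K[0,0] = 0.4528

step 1: x^-=[3.1304, 1.8900]  P^-=[1.0369 0.2506; 0.2506 0.9500]  H_jac=[-0.1413 0.2341]  S=[0.3962]  K=[-0.2218; 0.4719]  nu=[-1.6232]  x^+=[3.4905, 1.1240]  P^+=[1.0174 0.2921; 0.2921 0.8618]
step 2: x^-=[3.8951, 1.1240]  P^-=[1.5194 0.6183; 0.6183 1.1018]  H_jac=[-0.0684 0.2370]  S=[0.3889]  K=[0.1096; 0.5626]  nu=[-1.2709]  x^+=[3.7558, 0.4089]  P^+=[1.5147 0.5943; 0.5943 0.9786]
step 3: x^-=[3.9030, 0.4089]  P^-=[2.2495 0.9626; 0.9626 1.2186]  H_jac=[-0.0266 0.2534]  S=[0.4069]  K=[0.4528; 0.6962]  nu=[0.2856]  x^+=[4.0323, 0.6077]  P^+=[2.1660 0.8344; 0.8344 1.0214]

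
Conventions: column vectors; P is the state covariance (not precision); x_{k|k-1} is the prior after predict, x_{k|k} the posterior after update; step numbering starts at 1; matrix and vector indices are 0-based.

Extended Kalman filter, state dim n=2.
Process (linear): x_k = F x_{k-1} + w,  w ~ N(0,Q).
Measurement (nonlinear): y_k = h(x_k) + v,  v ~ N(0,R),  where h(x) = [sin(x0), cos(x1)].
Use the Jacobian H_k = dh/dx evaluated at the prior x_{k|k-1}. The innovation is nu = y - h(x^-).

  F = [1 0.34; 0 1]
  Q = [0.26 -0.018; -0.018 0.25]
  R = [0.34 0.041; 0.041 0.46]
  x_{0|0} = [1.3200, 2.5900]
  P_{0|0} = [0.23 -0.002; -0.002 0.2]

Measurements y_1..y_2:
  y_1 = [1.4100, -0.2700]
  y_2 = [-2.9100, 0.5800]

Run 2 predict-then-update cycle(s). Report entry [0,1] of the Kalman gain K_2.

step 1: x^-=[2.2006, 2.5900]  P^-=[0.5118 0.0480; 0.0480 0.4500]  H_jac=[-0.5890 0.0000; 0.0000 -0.5240]  S=[0.5175 0.0558; 0.0558 0.5836]  K=[-0.5838 0.0127; -0.0112 -0.4030]  nu=[0.6019, 0.5817]  x^+=[1.8566, 2.3488]  P^+=[0.3361 0.0345; 0.0345 0.3546]
step 2: x^-=[2.6553, 2.3488]  P^-=[0.6606 0.1371; 0.1371 0.6046]  H_jac=[-0.8841 0.0000; 0.0000 -0.7123]  S=[0.8563 0.1273; 0.1273 0.7668]  K=[-0.6799 -0.0145; -0.0595 -0.5518]  nu=[-3.3774, 1.2819]  x^+=[4.9329, 1.8424]  P^+=[0.2621 0.0485; 0.0485 0.3598]

K[0,1] = -0.0145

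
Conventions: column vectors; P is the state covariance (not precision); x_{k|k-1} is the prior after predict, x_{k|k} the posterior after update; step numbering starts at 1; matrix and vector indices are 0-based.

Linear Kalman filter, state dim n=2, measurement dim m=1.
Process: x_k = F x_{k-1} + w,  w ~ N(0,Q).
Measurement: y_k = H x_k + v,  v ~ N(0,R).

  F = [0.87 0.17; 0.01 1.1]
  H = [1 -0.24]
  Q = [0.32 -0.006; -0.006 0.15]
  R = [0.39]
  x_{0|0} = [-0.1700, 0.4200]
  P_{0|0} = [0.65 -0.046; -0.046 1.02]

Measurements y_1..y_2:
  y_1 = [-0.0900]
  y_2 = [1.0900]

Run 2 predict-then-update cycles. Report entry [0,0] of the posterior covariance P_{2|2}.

P_post[0,0] = 0.3442

step 1: x^-=[-0.0765, 0.4603]  P^-=[0.8279 0.1463; 0.1463 1.3833]  S=[1.2273]  K=[0.6459; -0.1513]  nu=[0.0970]  x^+=[-0.0139, 0.4456]  P^+=[0.3158 0.2662; 0.2662 1.3552]
step 2: x^-=[0.0637, 0.4901]  P^-=[0.6769 0.5054; 0.5054 1.7956]  S=[0.9278]  K=[0.5989; 0.0802]  nu=[1.1439]  x^+=[0.7488, 0.5818]  P^+=[0.3442 0.4608; 0.4608 1.7897]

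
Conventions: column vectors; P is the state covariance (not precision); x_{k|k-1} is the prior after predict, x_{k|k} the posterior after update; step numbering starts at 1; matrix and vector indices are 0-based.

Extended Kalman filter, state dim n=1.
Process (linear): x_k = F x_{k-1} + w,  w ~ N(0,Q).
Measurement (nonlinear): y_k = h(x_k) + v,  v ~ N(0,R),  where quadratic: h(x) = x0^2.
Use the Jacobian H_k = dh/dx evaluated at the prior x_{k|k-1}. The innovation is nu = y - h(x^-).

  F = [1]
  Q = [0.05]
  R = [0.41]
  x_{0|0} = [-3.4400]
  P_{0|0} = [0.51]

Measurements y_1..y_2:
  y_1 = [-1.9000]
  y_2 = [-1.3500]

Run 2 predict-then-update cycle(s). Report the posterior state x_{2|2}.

step 1: x^-=[-3.4400]  P^-=[0.5600]  H_jac=[-6.8800]  S=[26.9173]  K=[-0.1431]  nu=[-13.7336]  x^+=[-1.4742]  P^+=[0.0085]
step 2: x^-=[-1.4742]  P^-=[0.0585]  H_jac=[-2.9485]  S=[0.9188]  K=[-0.1878]  nu=[-3.5234]  x^+=[-0.8125]  P^+=[0.0261]

x_post = [-0.8125]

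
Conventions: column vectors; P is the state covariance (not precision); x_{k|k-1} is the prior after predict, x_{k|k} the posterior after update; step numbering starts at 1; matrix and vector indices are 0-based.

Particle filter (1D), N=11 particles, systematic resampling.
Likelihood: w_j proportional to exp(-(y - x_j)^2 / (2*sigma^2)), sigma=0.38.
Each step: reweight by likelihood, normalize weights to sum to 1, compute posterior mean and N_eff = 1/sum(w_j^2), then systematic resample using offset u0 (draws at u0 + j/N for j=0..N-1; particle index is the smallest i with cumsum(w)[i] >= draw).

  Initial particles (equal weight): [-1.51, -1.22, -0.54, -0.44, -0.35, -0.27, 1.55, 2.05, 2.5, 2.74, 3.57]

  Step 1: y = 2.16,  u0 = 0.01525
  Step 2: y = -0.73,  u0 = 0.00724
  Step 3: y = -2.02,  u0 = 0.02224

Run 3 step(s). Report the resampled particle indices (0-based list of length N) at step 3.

resampled_idx = [0, 1, 2, 3, 4, 5, 6, 7, 8, 9, 10]

step 1: w=[0.0000, 0.0000, 0.0000, 0.0000, 0.0000, 0.0000, 0.1243, 0.4324, 0.3022, 0.1407, 0.0005]  mean=2.2216  Neff=3.1897  idx=[6, 6, 7, 7, 7, 7, 8, 8, 8, 8, 9]
step 2: w=[0.4998, 0.4998, 0.0001, 0.0001, 0.0001, 0.0001, 0.0000, 0.0000, 0.0000, 0.0000, 0.0000]  mean=1.5502  Neff=2.0013  idx=[0, 0, 0, 0, 0, 0, 1, 1, 1, 1, 1]
step 3: w=[0.0909, 0.0909, 0.0909, 0.0909, 0.0909, 0.0909, 0.0909, 0.0909, 0.0909, 0.0909, 0.0909]  mean=1.5500  Neff=11.0000  idx=[0, 1, 2, 3, 4, 5, 6, 7, 8, 9, 10]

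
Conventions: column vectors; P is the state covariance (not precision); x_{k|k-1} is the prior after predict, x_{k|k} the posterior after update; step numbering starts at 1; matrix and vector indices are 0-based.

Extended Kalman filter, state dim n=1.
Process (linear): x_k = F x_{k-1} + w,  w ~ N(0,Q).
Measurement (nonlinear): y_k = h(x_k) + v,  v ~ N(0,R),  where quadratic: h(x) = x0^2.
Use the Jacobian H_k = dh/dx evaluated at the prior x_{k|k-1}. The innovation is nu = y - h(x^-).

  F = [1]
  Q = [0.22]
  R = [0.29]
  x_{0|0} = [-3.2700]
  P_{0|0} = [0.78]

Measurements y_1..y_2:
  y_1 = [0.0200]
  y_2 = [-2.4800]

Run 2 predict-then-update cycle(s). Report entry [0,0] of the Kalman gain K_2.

K[0,0] = -0.2713

step 1: x^-=[-3.2700]  P^-=[1.0000]  H_jac=[-6.5400]  S=[43.0616]  K=[-0.1519]  nu=[-10.6729]  x^+=[-1.6490]  P^+=[0.0067]
step 2: x^-=[-1.6490]  P^-=[0.2267]  H_jac=[-3.2981]  S=[2.7563]  K=[-0.2713]  nu=[-5.1994]  x^+=[-0.2384]  P^+=[0.0239]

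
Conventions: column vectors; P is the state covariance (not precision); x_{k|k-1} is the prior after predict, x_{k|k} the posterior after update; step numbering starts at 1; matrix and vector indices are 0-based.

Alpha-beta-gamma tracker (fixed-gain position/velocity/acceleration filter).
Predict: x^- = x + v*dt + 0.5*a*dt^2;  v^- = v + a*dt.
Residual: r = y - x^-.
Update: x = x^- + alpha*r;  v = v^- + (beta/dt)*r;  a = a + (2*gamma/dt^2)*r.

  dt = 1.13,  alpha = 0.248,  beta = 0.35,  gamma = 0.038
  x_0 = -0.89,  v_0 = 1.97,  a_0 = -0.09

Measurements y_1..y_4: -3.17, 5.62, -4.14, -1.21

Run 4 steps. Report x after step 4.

x_post = 0.0646

step 1: x_pred=1.2786  r=-4.4486  x^+=0.1754  v^+=0.4904  a^+=-0.3548
step 2: x_pred=0.5030  r=5.1170  x^+=1.7720  v^+=1.6744  a^+=-0.0502
step 3: x_pred=3.6320  r=-7.7720  x^+=1.7046  v^+=-0.7896  a^+=-0.5128
step 4: x_pred=0.4849  r=-1.6949  x^+=0.0646  v^+=-1.8941  a^+=-0.6137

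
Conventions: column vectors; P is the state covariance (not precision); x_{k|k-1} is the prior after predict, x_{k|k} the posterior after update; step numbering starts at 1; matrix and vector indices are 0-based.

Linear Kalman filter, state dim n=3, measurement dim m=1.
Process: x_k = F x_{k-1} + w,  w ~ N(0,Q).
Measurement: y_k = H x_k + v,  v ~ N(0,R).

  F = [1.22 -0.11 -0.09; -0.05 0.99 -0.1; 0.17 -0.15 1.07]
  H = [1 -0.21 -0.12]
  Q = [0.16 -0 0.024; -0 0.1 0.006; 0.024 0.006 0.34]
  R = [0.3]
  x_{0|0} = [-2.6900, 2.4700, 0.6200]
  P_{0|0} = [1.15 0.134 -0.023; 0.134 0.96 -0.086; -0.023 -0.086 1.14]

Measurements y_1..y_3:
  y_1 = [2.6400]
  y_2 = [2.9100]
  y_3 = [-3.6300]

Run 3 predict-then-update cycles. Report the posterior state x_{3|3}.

step 1: x^-=[-3.6093, 2.5178, -0.1644]  P^-=[1.8599 0.0076 0.1208; 0.0076 1.0587 -0.3355; 0.1208 -0.3355 1.7124]  S=[2.1822]  K=[0.8449; -0.0800; -0.0065]  nu=[6.7583]  x^+=[2.1011, 1.9774, -0.2084]  P^+=[0.3020 0.1550 0.1328; 0.1550 1.0447 -0.3367; 0.1328 -0.3367 1.7123]
step 2: x^-=[2.3646, 1.8734, -0.1624]  P^-=[0.5585 0.0820 0.1141; 0.0820 1.1945 -0.6787; 0.1141 -0.6787 2.4812]  S=[0.8509]  K=[0.6201; -0.1027; -0.0483]  nu=[0.9193]  x^+=[2.9346, 1.7789, -0.2067]  P^+=[0.2314 0.1362 0.1396; 0.1362 1.1855 -0.6829; 0.1396 -0.6829 2.4792]
step 3: x^-=[3.4032, 1.6351, 0.0108]  P^-=[0.4581 0.0813 0.0766; 0.0813 1.4104 -1.1569; 0.0766 -1.1569 3.4749]  S=[0.7595]  K=[0.5686; -0.1002; -0.1283]  nu=[-6.6885]  x^+=[-0.3996, 2.3053, 0.8689]  P^+=[0.2126 0.1245 0.1320; 0.1245 1.4028 -1.1666; 0.1320 -1.1666 3.4624]

x_post = [-0.3996, 2.3053, 0.8689]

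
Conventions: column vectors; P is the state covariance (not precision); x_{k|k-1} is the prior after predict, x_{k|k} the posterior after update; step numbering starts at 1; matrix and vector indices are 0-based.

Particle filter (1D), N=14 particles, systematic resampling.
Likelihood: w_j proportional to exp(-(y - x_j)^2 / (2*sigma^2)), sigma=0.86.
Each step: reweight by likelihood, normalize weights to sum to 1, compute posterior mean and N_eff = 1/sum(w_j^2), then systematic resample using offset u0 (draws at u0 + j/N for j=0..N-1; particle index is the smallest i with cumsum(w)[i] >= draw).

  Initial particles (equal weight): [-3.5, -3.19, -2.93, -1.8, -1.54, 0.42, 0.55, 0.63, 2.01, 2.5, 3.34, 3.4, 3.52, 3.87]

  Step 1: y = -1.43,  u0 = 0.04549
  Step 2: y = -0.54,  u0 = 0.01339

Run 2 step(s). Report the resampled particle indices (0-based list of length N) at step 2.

step 1: w=[0.0218, 0.0487, 0.0865, 0.3608, 0.3925, 0.0391, 0.0279, 0.0225, 0.0001, 0.0000, 0.0000, 0.0000, 0.0000, 0.0000]  mean=-1.6928  Neff=3.3630  idx=[1, 2, 3, 3, 3, 3, 3, 4, 4, 4, 4, 4, 4, 6]
step 2: w=[0.0017, 0.0040, 0.0653, 0.0653, 0.0653, 0.0653, 0.0653, 0.0971, 0.0971, 0.0971, 0.0971, 0.0971, 0.0971, 0.0855]  mean=-1.4545  Neff=11.7398  idx=[2, 3, 4, 5, 6, 7, 8, 8, 9, 10, 11, 11, 12, 13]

resampled_idx = [2, 3, 4, 5, 6, 7, 8, 8, 9, 10, 11, 11, 12, 13]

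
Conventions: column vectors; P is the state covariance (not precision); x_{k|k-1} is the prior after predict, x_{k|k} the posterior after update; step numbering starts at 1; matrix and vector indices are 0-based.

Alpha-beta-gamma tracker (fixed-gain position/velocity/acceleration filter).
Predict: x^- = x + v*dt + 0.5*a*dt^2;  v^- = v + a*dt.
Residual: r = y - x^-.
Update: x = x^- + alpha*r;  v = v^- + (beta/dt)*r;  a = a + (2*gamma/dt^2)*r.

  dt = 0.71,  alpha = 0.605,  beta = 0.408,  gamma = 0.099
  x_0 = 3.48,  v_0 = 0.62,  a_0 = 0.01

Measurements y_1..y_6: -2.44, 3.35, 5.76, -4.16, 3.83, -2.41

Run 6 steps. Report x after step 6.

x_post = -0.7256

step 1: x_pred=3.9227  r=-6.3627  x^+=0.0733  v^+=-3.0292  a^+=-2.4891
step 2: x_pred=-2.7049  r=6.0549  x^+=0.9583  v^+=-1.3171  a^+=-0.1109
step 3: x_pred=-0.0048  r=5.7648  x^+=3.4829  v^+=1.9169  a^+=2.1534
step 4: x_pred=5.3866  r=-9.5466  x^+=-0.3891  v^+=-2.0402  a^+=-1.5964
step 5: x_pred=-2.2400  r=6.0700  x^+=1.4324  v^+=0.3145  a^+=0.7878
step 6: x_pred=1.8542  r=-4.2642  x^+=-0.7256  v^+=-1.5766  a^+=-0.8871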